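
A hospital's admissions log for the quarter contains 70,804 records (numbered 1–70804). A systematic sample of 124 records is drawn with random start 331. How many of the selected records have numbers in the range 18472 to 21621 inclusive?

6

k = 70804/124 = 571
First selection ≥ 18472: 331 + ⌈(18472−331)/571⌉·571 = 331 + 32×571 = 18603
Last selection ≤ 21621: 331 + ⌊(21621−331)/571⌋·571 = 331 + 37×571 = 21458
Count = 37 − 32 + 1 = 6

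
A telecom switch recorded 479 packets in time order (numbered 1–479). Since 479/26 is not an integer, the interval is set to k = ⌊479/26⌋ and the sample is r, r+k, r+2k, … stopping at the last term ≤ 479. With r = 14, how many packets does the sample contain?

k = ⌊479/26⌋ = 18
Achieved size = ⌊(479 − 14)/18⌋ + 1 = ⌊465/18⌋ + 1 = 25 + 1 = 26
(last selection: 14 + 25×18 = 464 ≤ 479; next would be 482 > 479)

26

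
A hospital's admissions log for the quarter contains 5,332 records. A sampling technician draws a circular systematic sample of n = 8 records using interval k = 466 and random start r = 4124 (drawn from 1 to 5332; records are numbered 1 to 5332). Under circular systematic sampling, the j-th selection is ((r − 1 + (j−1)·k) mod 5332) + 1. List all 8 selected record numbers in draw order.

4124, 4590, 5056, 190, 656, 1122, 1588, 2054

Selection 1: 4124
Selection 2: 4124 + 466 = 4590
Selection 3: 4590 + 466 = 5056
Selection 4: 5056 + 466 = 5522 → 5522 − 5332 = 190
Selection 5: 190 + 466 = 656
Selection 6: 656 + 466 = 1122
Selection 7: 1122 + 466 = 1588
Selection 8: 1588 + 466 = 2054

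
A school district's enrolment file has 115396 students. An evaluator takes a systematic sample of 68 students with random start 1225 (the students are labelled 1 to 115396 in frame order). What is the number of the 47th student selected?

k = 115396/68 = 1697
47th selection = r + (47−1)·k = 1225 + 46×1697 = 1225 + 78062 = 79287

79287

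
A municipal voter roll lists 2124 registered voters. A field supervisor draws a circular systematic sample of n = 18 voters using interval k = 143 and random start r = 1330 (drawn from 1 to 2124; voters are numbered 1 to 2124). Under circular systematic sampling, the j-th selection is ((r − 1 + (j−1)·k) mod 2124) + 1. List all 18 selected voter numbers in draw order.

Selection 1: 1330
Selection 2: 1330 + 143 = 1473
Selection 3: 1473 + 143 = 1616
Selection 4: 1616 + 143 = 1759
Selection 5: 1759 + 143 = 1902
Selection 6: 1902 + 143 = 2045
Selection 7: 2045 + 143 = 2188 → 2188 − 2124 = 64
Selection 8: 64 + 143 = 207
Selection 9: 207 + 143 = 350
Selection 10: 350 + 143 = 493
Selection 11: 493 + 143 = 636
Selection 12: 636 + 143 = 779
Selection 13: 779 + 143 = 922
Selection 14: 922 + 143 = 1065
Selection 15: 1065 + 143 = 1208
Selection 16: 1208 + 143 = 1351
Selection 17: 1351 + 143 = 1494
Selection 18: 1494 + 143 = 1637

1330, 1473, 1616, 1759, 1902, 2045, 64, 207, 350, 493, 636, 779, 922, 1065, 1208, 1351, 1494, 1637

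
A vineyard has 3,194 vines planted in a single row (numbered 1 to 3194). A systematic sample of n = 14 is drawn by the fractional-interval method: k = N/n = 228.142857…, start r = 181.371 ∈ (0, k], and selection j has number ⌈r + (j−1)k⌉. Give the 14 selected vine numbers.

182, 410, 638, 866, 1094, 1323, 1551, 1779, 2007, 2235, 2463, 2691, 2920, 3148

j=1: r + 0k = 181.371 → ⌈·⌉ = 182
j=2: r + 1k = 409.513857… → ⌈·⌉ = 410
j=3: r + 2k = 637.656714… → ⌈·⌉ = 638
j=4: r + 3k = 865.799571… → ⌈·⌉ = 866
j=5: r + 4k = 1093.942428… → ⌈·⌉ = 1094
j=6: r + 5k = 1322.085285… → ⌈·⌉ = 1323
j=7: r + 6k = 1550.228142… → ⌈·⌉ = 1551
j=8: r + 7k = 1778.371 → ⌈·⌉ = 1779
j=9: r + 8k = 2006.513857… → ⌈·⌉ = 2007
j=10: r + 9k = 2234.656714… → ⌈·⌉ = 2235
j=11: r + 10k = 2462.799571… → ⌈·⌉ = 2463
j=12: r + 11k = 2690.942428… → ⌈·⌉ = 2691
j=13: r + 12k = 2919.085285… → ⌈·⌉ = 2920
j=14: r + 13k = 3147.228142… → ⌈·⌉ = 3148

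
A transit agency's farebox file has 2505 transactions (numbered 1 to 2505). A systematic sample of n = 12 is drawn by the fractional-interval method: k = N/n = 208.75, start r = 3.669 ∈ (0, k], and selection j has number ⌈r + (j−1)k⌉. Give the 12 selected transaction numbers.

4, 213, 422, 630, 839, 1048, 1257, 1465, 1674, 1883, 2092, 2300

j=1: r + 0k = 3.669 → ⌈·⌉ = 4
j=2: r + 1k = 212.419 → ⌈·⌉ = 213
j=3: r + 2k = 421.169 → ⌈·⌉ = 422
j=4: r + 3k = 629.919 → ⌈·⌉ = 630
j=5: r + 4k = 838.669 → ⌈·⌉ = 839
j=6: r + 5k = 1047.419 → ⌈·⌉ = 1048
j=7: r + 6k = 1256.169 → ⌈·⌉ = 1257
j=8: r + 7k = 1464.919 → ⌈·⌉ = 1465
j=9: r + 8k = 1673.669 → ⌈·⌉ = 1674
j=10: r + 9k = 1882.419 → ⌈·⌉ = 1883
j=11: r + 10k = 2091.169 → ⌈·⌉ = 2092
j=12: r + 11k = 2299.919 → ⌈·⌉ = 2300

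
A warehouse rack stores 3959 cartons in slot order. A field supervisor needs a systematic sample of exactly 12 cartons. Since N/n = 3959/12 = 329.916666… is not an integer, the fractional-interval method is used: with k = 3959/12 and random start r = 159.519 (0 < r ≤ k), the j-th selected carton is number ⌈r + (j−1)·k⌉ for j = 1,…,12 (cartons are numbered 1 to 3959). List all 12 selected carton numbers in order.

j=1: r + 0k = 159.519 → ⌈·⌉ = 160
j=2: r + 1k = 489.435666… → ⌈·⌉ = 490
j=3: r + 2k = 819.352333… → ⌈·⌉ = 820
j=4: r + 3k = 1149.269 → ⌈·⌉ = 1150
j=5: r + 4k = 1479.185666… → ⌈·⌉ = 1480
j=6: r + 5k = 1809.102333… → ⌈·⌉ = 1810
j=7: r + 6k = 2139.019 → ⌈·⌉ = 2140
j=8: r + 7k = 2468.935666… → ⌈·⌉ = 2469
j=9: r + 8k = 2798.852333… → ⌈·⌉ = 2799
j=10: r + 9k = 3128.769 → ⌈·⌉ = 3129
j=11: r + 10k = 3458.685666… → ⌈·⌉ = 3459
j=12: r + 11k = 3788.602333… → ⌈·⌉ = 3789

160, 490, 820, 1150, 1480, 1810, 2140, 2469, 2799, 3129, 3459, 3789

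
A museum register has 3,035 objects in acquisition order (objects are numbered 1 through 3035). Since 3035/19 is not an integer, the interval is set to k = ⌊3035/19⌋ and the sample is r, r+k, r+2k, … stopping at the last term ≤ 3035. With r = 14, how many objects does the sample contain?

20

k = ⌊3035/19⌋ = 159
Achieved size = ⌊(3035 − 14)/159⌋ + 1 = ⌊3021/159⌋ + 1 = 19 + 1 = 20
(last selection: 14 + 19×159 = 3035 ≤ 3035; next would be 3194 > 3035)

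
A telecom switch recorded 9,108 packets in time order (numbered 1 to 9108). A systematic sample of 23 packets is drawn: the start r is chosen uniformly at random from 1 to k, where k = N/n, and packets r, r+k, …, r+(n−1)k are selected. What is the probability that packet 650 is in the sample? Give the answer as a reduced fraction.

1/396

k = 9108/23 = 396.
Packet 650 is selected iff r ≡ 650 (mod 396); exactly one such r in {1,…,396}.
Inclusion probability = 1/396.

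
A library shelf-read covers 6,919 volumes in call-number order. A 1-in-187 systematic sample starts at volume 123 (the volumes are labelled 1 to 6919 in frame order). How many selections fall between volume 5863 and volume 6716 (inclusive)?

k = 187
First selection ≥ 5863: 123 + ⌈(5863−123)/187⌉·187 = 123 + 31×187 = 5920
Last selection ≤ 6716: 123 + ⌊(6716−123)/187⌋·187 = 123 + 35×187 = 6668
Count = 35 − 31 + 1 = 5

5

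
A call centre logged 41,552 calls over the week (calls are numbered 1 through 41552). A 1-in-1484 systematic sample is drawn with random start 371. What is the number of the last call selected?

40439

k = 1484
28th selection = r + (28−1)·k = 371 + 27×1484 = 371 + 40068 = 40439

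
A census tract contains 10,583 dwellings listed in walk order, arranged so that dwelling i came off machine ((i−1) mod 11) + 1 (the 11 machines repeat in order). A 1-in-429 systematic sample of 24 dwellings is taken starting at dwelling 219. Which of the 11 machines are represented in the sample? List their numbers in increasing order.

Consecutive selections differ by k = 429, so their machine numbers differ by 429 mod 11 = 0.
gcd(429, 11) = 11, so the sample visits 11/11 = 1 distinct residues mod 11.
Start 219 is machine 10; the machines hit are 10.

10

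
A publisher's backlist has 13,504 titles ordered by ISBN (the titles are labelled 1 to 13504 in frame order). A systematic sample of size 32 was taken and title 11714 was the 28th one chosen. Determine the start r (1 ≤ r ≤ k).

k = 13504/32 = 422
r = 11714 − (28−1)×422 = 11714 − 11394 = 320

320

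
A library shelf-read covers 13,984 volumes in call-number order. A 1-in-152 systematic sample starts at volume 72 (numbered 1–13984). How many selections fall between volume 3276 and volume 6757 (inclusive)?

k = 152
First selection ≥ 3276: 72 + ⌈(3276−72)/152⌉·152 = 72 + 22×152 = 3416
Last selection ≤ 6757: 72 + ⌊(6757−72)/152⌋·152 = 72 + 43×152 = 6608
Count = 43 − 22 + 1 = 22

22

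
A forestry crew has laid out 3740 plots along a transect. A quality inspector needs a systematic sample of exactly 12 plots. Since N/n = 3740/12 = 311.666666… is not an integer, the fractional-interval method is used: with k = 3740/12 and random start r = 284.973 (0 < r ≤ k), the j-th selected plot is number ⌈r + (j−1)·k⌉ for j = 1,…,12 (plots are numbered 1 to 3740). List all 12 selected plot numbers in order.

285, 597, 909, 1220, 1532, 1844, 2155, 2467, 2779, 3090, 3402, 3714

j=1: r + 0k = 284.973 → ⌈·⌉ = 285
j=2: r + 1k = 596.639666… → ⌈·⌉ = 597
j=3: r + 2k = 908.306333… → ⌈·⌉ = 909
j=4: r + 3k = 1219.973 → ⌈·⌉ = 1220
j=5: r + 4k = 1531.639666… → ⌈·⌉ = 1532
j=6: r + 5k = 1843.306333… → ⌈·⌉ = 1844
j=7: r + 6k = 2154.973 → ⌈·⌉ = 2155
j=8: r + 7k = 2466.639666… → ⌈·⌉ = 2467
j=9: r + 8k = 2778.306333… → ⌈·⌉ = 2779
j=10: r + 9k = 3089.973 → ⌈·⌉ = 3090
j=11: r + 10k = 3401.639666… → ⌈·⌉ = 3402
j=12: r + 11k = 3713.306333… → ⌈·⌉ = 3714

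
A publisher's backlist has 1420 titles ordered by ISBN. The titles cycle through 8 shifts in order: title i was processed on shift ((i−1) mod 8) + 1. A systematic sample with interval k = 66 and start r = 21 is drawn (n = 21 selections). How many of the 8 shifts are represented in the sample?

Consecutive selections differ by k = 66, so their shift numbers differ by 66 mod 8 = 2.
gcd(66, 8) = 2, so the sample visits 8/2 = 4 distinct residues mod 8.
Start 21 is shift 5; the shifts hit are 1, 3, 5, 7.

4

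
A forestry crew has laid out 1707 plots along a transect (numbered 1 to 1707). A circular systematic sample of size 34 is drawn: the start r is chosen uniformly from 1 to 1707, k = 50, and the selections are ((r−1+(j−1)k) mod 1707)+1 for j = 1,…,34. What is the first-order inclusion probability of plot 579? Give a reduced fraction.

For each position j, as r ranges over 1…1707 the j-th selection hits every plot exactly once, so plot 579 is selected for exactly 34 of the 1707 starts.
Inclusion probability = 34/1707.

34/1707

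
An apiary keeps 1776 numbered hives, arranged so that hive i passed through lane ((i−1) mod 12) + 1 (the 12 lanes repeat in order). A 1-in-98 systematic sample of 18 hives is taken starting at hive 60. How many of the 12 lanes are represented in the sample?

Consecutive selections differ by k = 98, so their lane numbers differ by 98 mod 12 = 2.
gcd(98, 12) = 2, so the sample visits 12/2 = 6 distinct residues mod 12.
Start 60 is lane 12; the lanes hit are 2, 4, 6, 8, 10, 12.

6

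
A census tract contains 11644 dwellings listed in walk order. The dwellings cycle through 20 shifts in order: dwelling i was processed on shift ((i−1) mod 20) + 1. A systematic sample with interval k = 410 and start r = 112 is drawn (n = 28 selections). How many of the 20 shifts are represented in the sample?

Consecutive selections differ by k = 410, so their shift numbers differ by 410 mod 20 = 10.
gcd(410, 20) = 10, so the sample visits 20/10 = 2 distinct residues mod 20.
Start 112 is shift 12; the shifts hit are 2, 12.

2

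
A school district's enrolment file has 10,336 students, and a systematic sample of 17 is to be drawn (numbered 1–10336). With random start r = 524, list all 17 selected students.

524, 1132, 1740, 2348, 2956, 3564, 4172, 4780, 5388, 5996, 6604, 7212, 7820, 8428, 9036, 9644, 10252

k = N/n = 10336/17 = 608
student 1: 524
student 2: 524 + 608 = 1132
student 3: 1132 + 608 = 1740
student 4: 1740 + 608 = 2348
student 5: 2348 + 608 = 2956
student 6: 2956 + 608 = 3564
student 7: 3564 + 608 = 4172
student 8: 4172 + 608 = 4780
student 9: 4780 + 608 = 5388
student 10: 5388 + 608 = 5996
student 11: 5996 + 608 = 6604
student 12: 6604 + 608 = 7212
student 13: 7212 + 608 = 7820
student 14: 7820 + 608 = 8428
student 15: 8428 + 608 = 9036
student 16: 9036 + 608 = 9644
student 17: 9644 + 608 = 10252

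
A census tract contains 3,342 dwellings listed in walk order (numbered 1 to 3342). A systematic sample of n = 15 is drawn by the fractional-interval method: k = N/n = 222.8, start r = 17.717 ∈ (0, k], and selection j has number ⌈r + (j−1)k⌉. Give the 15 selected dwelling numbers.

j=1: r + 0k = 17.717 → ⌈·⌉ = 18
j=2: r + 1k = 240.517 → ⌈·⌉ = 241
j=3: r + 2k = 463.317 → ⌈·⌉ = 464
j=4: r + 3k = 686.117 → ⌈·⌉ = 687
j=5: r + 4k = 908.917 → ⌈·⌉ = 909
j=6: r + 5k = 1131.717 → ⌈·⌉ = 1132
j=7: r + 6k = 1354.517 → ⌈·⌉ = 1355
j=8: r + 7k = 1577.317 → ⌈·⌉ = 1578
j=9: r + 8k = 1800.117 → ⌈·⌉ = 1801
j=10: r + 9k = 2022.917 → ⌈·⌉ = 2023
j=11: r + 10k = 2245.717 → ⌈·⌉ = 2246
j=12: r + 11k = 2468.517 → ⌈·⌉ = 2469
j=13: r + 12k = 2691.317 → ⌈·⌉ = 2692
j=14: r + 13k = 2914.117 → ⌈·⌉ = 2915
j=15: r + 14k = 3136.917 → ⌈·⌉ = 3137

18, 241, 464, 687, 909, 1132, 1355, 1578, 1801, 2023, 2246, 2469, 2692, 2915, 3137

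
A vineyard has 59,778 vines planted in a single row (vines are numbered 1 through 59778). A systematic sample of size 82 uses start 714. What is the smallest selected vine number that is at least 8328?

k = 59778/82 = 729
Steps past start: ⌈(8328 − 714)/729⌉ = ⌈7614/729⌉ = 11
Selected vine: 714 + 11×729 = 8733

8733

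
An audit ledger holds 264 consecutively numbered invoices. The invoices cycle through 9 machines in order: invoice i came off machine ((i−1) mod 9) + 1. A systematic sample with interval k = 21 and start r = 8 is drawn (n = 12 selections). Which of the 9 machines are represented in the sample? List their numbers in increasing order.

Consecutive selections differ by k = 21, so their machine numbers differ by 21 mod 9 = 3.
gcd(21, 9) = 3, so the sample visits 9/3 = 3 distinct residues mod 9.
Start 8 is machine 8; the machines hit are 2, 5, 8.

2, 5, 8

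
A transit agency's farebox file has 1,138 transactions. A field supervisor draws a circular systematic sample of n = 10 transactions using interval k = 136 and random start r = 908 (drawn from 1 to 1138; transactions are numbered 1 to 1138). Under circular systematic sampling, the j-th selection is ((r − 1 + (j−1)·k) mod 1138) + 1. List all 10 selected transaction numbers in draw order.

908, 1044, 42, 178, 314, 450, 586, 722, 858, 994

Selection 1: 908
Selection 2: 908 + 136 = 1044
Selection 3: 1044 + 136 = 1180 → 1180 − 1138 = 42
Selection 4: 42 + 136 = 178
Selection 5: 178 + 136 = 314
Selection 6: 314 + 136 = 450
Selection 7: 450 + 136 = 586
Selection 8: 586 + 136 = 722
Selection 9: 722 + 136 = 858
Selection 10: 858 + 136 = 994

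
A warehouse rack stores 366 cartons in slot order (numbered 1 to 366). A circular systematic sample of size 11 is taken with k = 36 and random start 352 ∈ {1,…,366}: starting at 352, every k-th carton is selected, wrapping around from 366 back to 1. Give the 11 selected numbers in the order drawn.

352, 22, 58, 94, 130, 166, 202, 238, 274, 310, 346

Selection 1: 352
Selection 2: 352 + 36 = 388 → 388 − 366 = 22
Selection 3: 22 + 36 = 58
Selection 4: 58 + 36 = 94
Selection 5: 94 + 36 = 130
Selection 6: 130 + 36 = 166
Selection 7: 166 + 36 = 202
Selection 8: 202 + 36 = 238
Selection 9: 238 + 36 = 274
Selection 10: 274 + 36 = 310
Selection 11: 310 + 36 = 346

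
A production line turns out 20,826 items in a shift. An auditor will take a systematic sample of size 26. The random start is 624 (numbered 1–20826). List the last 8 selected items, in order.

15042, 15843, 16644, 17445, 18246, 19047, 19848, 20649

k = N/n = 20826/26 = 801
19th selection = 624 + 18×801 = 15042
20th: 15042 + 801 = 15843
21st: 15843 + 801 = 16644
22nd: 16644 + 801 = 17445
23rd: 17445 + 801 = 18246
24th: 18246 + 801 = 19047
25th: 19047 + 801 = 19848
26th: 19848 + 801 = 20649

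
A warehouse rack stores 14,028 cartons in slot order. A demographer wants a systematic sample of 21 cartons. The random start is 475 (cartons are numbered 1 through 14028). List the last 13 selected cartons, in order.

k = N/n = 14028/21 = 668
9th selection = 475 + 8×668 = 5819
10th: 5819 + 668 = 6487
11th: 6487 + 668 = 7155
12th: 7155 + 668 = 7823
13th: 7823 + 668 = 8491
14th: 8491 + 668 = 9159
15th: 9159 + 668 = 9827
16th: 9827 + 668 = 10495
17th: 10495 + 668 = 11163
18th: 11163 + 668 = 11831
19th: 11831 + 668 = 12499
20th: 12499 + 668 = 13167
21st: 13167 + 668 = 13835

5819, 6487, 7155, 7823, 8491, 9159, 9827, 10495, 11163, 11831, 12499, 13167, 13835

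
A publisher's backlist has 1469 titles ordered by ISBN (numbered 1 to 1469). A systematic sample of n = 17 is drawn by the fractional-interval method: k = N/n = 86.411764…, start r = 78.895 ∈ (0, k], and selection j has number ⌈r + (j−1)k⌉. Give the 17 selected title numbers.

j=1: r + 0k = 78.895 → ⌈·⌉ = 79
j=2: r + 1k = 165.306764… → ⌈·⌉ = 166
j=3: r + 2k = 251.718529… → ⌈·⌉ = 252
j=4: r + 3k = 338.130294… → ⌈·⌉ = 339
j=5: r + 4k = 424.542058… → ⌈·⌉ = 425
j=6: r + 5k = 510.953823… → ⌈·⌉ = 511
j=7: r + 6k = 597.365588… → ⌈·⌉ = 598
j=8: r + 7k = 683.777352… → ⌈·⌉ = 684
j=9: r + 8k = 770.189117… → ⌈·⌉ = 771
j=10: r + 9k = 856.600882… → ⌈·⌉ = 857
j=11: r + 10k = 943.012647… → ⌈·⌉ = 944
j=12: r + 11k = 1029.424411… → ⌈·⌉ = 1030
j=13: r + 12k = 1115.836176… → ⌈·⌉ = 1116
j=14: r + 13k = 1202.247941… → ⌈·⌉ = 1203
j=15: r + 14k = 1288.659705… → ⌈·⌉ = 1289
j=16: r + 15k = 1375.071470… → ⌈·⌉ = 1376
j=17: r + 16k = 1461.483235… → ⌈·⌉ = 1462

79, 166, 252, 339, 425, 511, 598, 684, 771, 857, 944, 1030, 1116, 1203, 1289, 1376, 1462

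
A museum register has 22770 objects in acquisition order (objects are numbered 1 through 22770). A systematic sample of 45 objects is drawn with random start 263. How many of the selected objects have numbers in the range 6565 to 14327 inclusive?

15

k = 22770/45 = 506
First selection ≥ 6565: 263 + ⌈(6565−263)/506⌉·506 = 263 + 13×506 = 6841
Last selection ≤ 14327: 263 + ⌊(14327−263)/506⌋·506 = 263 + 27×506 = 13925
Count = 27 − 13 + 1 = 15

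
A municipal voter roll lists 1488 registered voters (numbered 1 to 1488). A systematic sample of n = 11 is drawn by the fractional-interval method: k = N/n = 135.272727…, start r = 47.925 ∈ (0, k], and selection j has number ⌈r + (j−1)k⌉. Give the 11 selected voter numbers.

48, 184, 319, 454, 590, 725, 860, 995, 1131, 1266, 1401

j=1: r + 0k = 47.925 → ⌈·⌉ = 48
j=2: r + 1k = 183.197727… → ⌈·⌉ = 184
j=3: r + 2k = 318.470454… → ⌈·⌉ = 319
j=4: r + 3k = 453.743181… → ⌈·⌉ = 454
j=5: r + 4k = 589.015909… → ⌈·⌉ = 590
j=6: r + 5k = 724.288636… → ⌈·⌉ = 725
j=7: r + 6k = 859.561363… → ⌈·⌉ = 860
j=8: r + 7k = 994.834090… → ⌈·⌉ = 995
j=9: r + 8k = 1130.106818… → ⌈·⌉ = 1131
j=10: r + 9k = 1265.379545… → ⌈·⌉ = 1266
j=11: r + 10k = 1400.652272… → ⌈·⌉ = 1401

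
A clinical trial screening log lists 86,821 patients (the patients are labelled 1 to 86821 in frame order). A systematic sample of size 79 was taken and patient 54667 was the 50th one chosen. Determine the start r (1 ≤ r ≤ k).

k = 86821/79 = 1099
r = 54667 − (50−1)×1099 = 54667 − 53851 = 816

816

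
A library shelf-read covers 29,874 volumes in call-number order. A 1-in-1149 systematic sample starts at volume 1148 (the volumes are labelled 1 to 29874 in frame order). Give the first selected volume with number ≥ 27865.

28724

k = 1149
Steps past start: ⌈(27865 − 1148)/1149⌉ = ⌈26717/1149⌉ = 24
Selected volume: 1148 + 24×1149 = 28724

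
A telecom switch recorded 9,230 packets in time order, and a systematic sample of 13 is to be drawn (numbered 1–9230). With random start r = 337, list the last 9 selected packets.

k = N/n = 9230/13 = 710
5th selection = 337 + 4×710 = 3177
6th: 3177 + 710 = 3887
7th: 3887 + 710 = 4597
8th: 4597 + 710 = 5307
9th: 5307 + 710 = 6017
10th: 6017 + 710 = 6727
11th: 6727 + 710 = 7437
12th: 7437 + 710 = 8147
13th: 8147 + 710 = 8857

3177, 3887, 4597, 5307, 6017, 6727, 7437, 8147, 8857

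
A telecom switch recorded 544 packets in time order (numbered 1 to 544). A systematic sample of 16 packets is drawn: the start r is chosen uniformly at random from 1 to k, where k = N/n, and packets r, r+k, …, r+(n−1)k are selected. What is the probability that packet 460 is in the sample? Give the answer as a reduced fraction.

1/34

k = 544/16 = 34.
Packet 460 is selected iff r ≡ 460 (mod 34); exactly one such r in {1,…,34}.
Inclusion probability = 1/34.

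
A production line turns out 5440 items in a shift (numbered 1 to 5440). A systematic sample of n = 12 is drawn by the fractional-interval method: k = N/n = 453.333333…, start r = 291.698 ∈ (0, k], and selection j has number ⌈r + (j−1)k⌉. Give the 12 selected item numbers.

292, 746, 1199, 1652, 2106, 2559, 3012, 3466, 3919, 4372, 4826, 5279

j=1: r + 0k = 291.698 → ⌈·⌉ = 292
j=2: r + 1k = 745.031333… → ⌈·⌉ = 746
j=3: r + 2k = 1198.364666… → ⌈·⌉ = 1199
j=4: r + 3k = 1651.698 → ⌈·⌉ = 1652
j=5: r + 4k = 2105.031333… → ⌈·⌉ = 2106
j=6: r + 5k = 2558.364666… → ⌈·⌉ = 2559
j=7: r + 6k = 3011.698 → ⌈·⌉ = 3012
j=8: r + 7k = 3465.031333… → ⌈·⌉ = 3466
j=9: r + 8k = 3918.364666… → ⌈·⌉ = 3919
j=10: r + 9k = 4371.698 → ⌈·⌉ = 4372
j=11: r + 10k = 4825.031333… → ⌈·⌉ = 4826
j=12: r + 11k = 5278.364666… → ⌈·⌉ = 5279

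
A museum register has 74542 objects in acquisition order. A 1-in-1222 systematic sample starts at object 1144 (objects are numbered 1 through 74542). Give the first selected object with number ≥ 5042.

6032

k = 1222
Steps past start: ⌈(5042 − 1144)/1222⌉ = ⌈3898/1222⌉ = 4
Selected object: 1144 + 4×1222 = 6032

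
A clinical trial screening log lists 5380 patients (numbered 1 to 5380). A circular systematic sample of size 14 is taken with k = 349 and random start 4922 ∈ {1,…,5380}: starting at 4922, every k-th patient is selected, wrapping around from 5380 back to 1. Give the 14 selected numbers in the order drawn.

Selection 1: 4922
Selection 2: 4922 + 349 = 5271
Selection 3: 5271 + 349 = 5620 → 5620 − 5380 = 240
Selection 4: 240 + 349 = 589
Selection 5: 589 + 349 = 938
Selection 6: 938 + 349 = 1287
Selection 7: 1287 + 349 = 1636
Selection 8: 1636 + 349 = 1985
Selection 9: 1985 + 349 = 2334
Selection 10: 2334 + 349 = 2683
Selection 11: 2683 + 349 = 3032
Selection 12: 3032 + 349 = 3381
Selection 13: 3381 + 349 = 3730
Selection 14: 3730 + 349 = 4079

4922, 5271, 240, 589, 938, 1287, 1636, 1985, 2334, 2683, 3032, 3381, 3730, 4079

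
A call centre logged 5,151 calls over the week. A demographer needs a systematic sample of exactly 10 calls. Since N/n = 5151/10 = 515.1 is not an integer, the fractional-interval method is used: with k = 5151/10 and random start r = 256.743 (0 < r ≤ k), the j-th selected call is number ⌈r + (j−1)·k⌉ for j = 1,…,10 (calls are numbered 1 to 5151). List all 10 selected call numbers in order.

257, 772, 1287, 1803, 2318, 2833, 3348, 3863, 4378, 4893

j=1: r + 0k = 256.743 → ⌈·⌉ = 257
j=2: r + 1k = 771.843 → ⌈·⌉ = 772
j=3: r + 2k = 1286.943 → ⌈·⌉ = 1287
j=4: r + 3k = 1802.043 → ⌈·⌉ = 1803
j=5: r + 4k = 2317.143 → ⌈·⌉ = 2318
j=6: r + 5k = 2832.243 → ⌈·⌉ = 2833
j=7: r + 6k = 3347.343 → ⌈·⌉ = 3348
j=8: r + 7k = 3862.443 → ⌈·⌉ = 3863
j=9: r + 8k = 4377.543 → ⌈·⌉ = 4378
j=10: r + 9k = 4892.643 → ⌈·⌉ = 4893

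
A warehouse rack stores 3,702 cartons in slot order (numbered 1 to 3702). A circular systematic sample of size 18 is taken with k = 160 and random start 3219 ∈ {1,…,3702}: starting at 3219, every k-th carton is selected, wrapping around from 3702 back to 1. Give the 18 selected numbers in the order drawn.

Selection 1: 3219
Selection 2: 3219 + 160 = 3379
Selection 3: 3379 + 160 = 3539
Selection 4: 3539 + 160 = 3699
Selection 5: 3699 + 160 = 3859 → 3859 − 3702 = 157
Selection 6: 157 + 160 = 317
Selection 7: 317 + 160 = 477
Selection 8: 477 + 160 = 637
Selection 9: 637 + 160 = 797
Selection 10: 797 + 160 = 957
Selection 11: 957 + 160 = 1117
Selection 12: 1117 + 160 = 1277
Selection 13: 1277 + 160 = 1437
Selection 14: 1437 + 160 = 1597
Selection 15: 1597 + 160 = 1757
Selection 16: 1757 + 160 = 1917
Selection 17: 1917 + 160 = 2077
Selection 18: 2077 + 160 = 2237

3219, 3379, 3539, 3699, 157, 317, 477, 637, 797, 957, 1117, 1277, 1437, 1597, 1757, 1917, 2077, 2237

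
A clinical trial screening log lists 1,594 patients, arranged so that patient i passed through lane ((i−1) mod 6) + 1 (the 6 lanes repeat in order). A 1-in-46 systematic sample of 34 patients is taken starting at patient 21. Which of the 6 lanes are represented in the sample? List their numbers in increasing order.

Consecutive selections differ by k = 46, so their lane numbers differ by 46 mod 6 = 4.
gcd(46, 6) = 2, so the sample visits 6/2 = 3 distinct residues mod 6.
Start 21 is lane 3; the lanes hit are 1, 3, 5.

1, 3, 5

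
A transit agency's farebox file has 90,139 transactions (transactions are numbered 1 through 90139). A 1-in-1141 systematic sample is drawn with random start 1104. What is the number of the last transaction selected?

k = 1141
79th selection = r + (79−1)·k = 1104 + 78×1141 = 1104 + 88998 = 90102

90102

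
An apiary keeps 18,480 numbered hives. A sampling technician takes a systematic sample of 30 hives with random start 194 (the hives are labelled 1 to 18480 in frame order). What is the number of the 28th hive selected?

k = 18480/30 = 616
28th selection = r + (28−1)·k = 194 + 27×616 = 194 + 16632 = 16826

16826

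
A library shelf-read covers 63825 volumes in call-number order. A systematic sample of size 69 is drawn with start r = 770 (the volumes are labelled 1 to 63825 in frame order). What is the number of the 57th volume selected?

k = 63825/69 = 925
57th selection = r + (57−1)·k = 770 + 56×925 = 770 + 51800 = 52570

52570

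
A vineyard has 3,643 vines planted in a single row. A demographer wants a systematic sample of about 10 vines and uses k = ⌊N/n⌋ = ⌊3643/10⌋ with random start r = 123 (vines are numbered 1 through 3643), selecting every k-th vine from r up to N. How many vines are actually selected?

k = ⌊3643/10⌋ = 364
Achieved size = ⌊(3643 − 123)/364⌋ + 1 = ⌊3520/364⌋ + 1 = 9 + 1 = 10
(last selection: 123 + 9×364 = 3399 ≤ 3643; next would be 3763 > 3643)

10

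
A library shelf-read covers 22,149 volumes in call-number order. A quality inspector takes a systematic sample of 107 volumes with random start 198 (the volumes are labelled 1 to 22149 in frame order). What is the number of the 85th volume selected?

17586

k = 22149/107 = 207
85th selection = r + (85−1)·k = 198 + 84×207 = 198 + 17388 = 17586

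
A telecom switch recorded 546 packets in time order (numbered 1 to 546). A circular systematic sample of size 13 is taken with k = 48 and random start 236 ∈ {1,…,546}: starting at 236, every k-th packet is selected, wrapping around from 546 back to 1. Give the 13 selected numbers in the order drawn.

Selection 1: 236
Selection 2: 236 + 48 = 284
Selection 3: 284 + 48 = 332
Selection 4: 332 + 48 = 380
Selection 5: 380 + 48 = 428
Selection 6: 428 + 48 = 476
Selection 7: 476 + 48 = 524
Selection 8: 524 + 48 = 572 → 572 − 546 = 26
Selection 9: 26 + 48 = 74
Selection 10: 74 + 48 = 122
Selection 11: 122 + 48 = 170
Selection 12: 170 + 48 = 218
Selection 13: 218 + 48 = 266

236, 284, 332, 380, 428, 476, 524, 26, 74, 122, 170, 218, 266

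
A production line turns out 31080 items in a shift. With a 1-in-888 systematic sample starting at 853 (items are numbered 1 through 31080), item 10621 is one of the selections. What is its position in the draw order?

k = 888
position = (10621 − 853)/888 + 1 = 9768/888 + 1 = 11 + 1 = 12

12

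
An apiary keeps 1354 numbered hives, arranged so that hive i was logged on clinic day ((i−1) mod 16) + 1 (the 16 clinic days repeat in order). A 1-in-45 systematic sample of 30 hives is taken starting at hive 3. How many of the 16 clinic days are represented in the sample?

Consecutive selections differ by k = 45, so their clinic day numbers differ by 45 mod 16 = 13.
gcd(45, 16) = 1, so the sample visits 16/1 = 16 distinct residues mod 16.
Start 3 is clinic day 3; the clinic days hit are 1, 2, 3, 4, 5, 6, 7, 8, 9, 10, 11, 12, 13, 14, 15, 16.

16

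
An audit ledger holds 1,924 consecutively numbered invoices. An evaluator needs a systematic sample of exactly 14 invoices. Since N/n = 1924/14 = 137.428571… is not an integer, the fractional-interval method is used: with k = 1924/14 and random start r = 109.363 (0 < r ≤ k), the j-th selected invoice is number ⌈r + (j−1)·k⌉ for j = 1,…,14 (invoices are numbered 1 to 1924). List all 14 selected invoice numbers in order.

j=1: r + 0k = 109.363 → ⌈·⌉ = 110
j=2: r + 1k = 246.791571… → ⌈·⌉ = 247
j=3: r + 2k = 384.220142… → ⌈·⌉ = 385
j=4: r + 3k = 521.648714… → ⌈·⌉ = 522
j=5: r + 4k = 659.077285… → ⌈·⌉ = 660
j=6: r + 5k = 796.505857… → ⌈·⌉ = 797
j=7: r + 6k = 933.934428… → ⌈·⌉ = 934
j=8: r + 7k = 1071.363 → ⌈·⌉ = 1072
j=9: r + 8k = 1208.791571… → ⌈·⌉ = 1209
j=10: r + 9k = 1346.220142… → ⌈·⌉ = 1347
j=11: r + 10k = 1483.648714… → ⌈·⌉ = 1484
j=12: r + 11k = 1621.077285… → ⌈·⌉ = 1622
j=13: r + 12k = 1758.505857… → ⌈·⌉ = 1759
j=14: r + 13k = 1895.934428… → ⌈·⌉ = 1896

110, 247, 385, 522, 660, 797, 934, 1072, 1209, 1347, 1484, 1622, 1759, 1896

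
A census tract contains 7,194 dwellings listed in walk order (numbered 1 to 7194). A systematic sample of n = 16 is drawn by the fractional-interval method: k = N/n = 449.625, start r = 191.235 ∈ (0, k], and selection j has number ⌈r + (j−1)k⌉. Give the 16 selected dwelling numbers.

192, 641, 1091, 1541, 1990, 2440, 2889, 3339, 3789, 4238, 4688, 5138, 5587, 6037, 6486, 6936

j=1: r + 0k = 191.235 → ⌈·⌉ = 192
j=2: r + 1k = 640.86 → ⌈·⌉ = 641
j=3: r + 2k = 1090.485 → ⌈·⌉ = 1091
j=4: r + 3k = 1540.11 → ⌈·⌉ = 1541
j=5: r + 4k = 1989.735 → ⌈·⌉ = 1990
j=6: r + 5k = 2439.36 → ⌈·⌉ = 2440
j=7: r + 6k = 2888.985 → ⌈·⌉ = 2889
j=8: r + 7k = 3338.61 → ⌈·⌉ = 3339
j=9: r + 8k = 3788.235 → ⌈·⌉ = 3789
j=10: r + 9k = 4237.86 → ⌈·⌉ = 4238
j=11: r + 10k = 4687.485 → ⌈·⌉ = 4688
j=12: r + 11k = 5137.11 → ⌈·⌉ = 5138
j=13: r + 12k = 5586.735 → ⌈·⌉ = 5587
j=14: r + 13k = 6036.36 → ⌈·⌉ = 6037
j=15: r + 14k = 6485.985 → ⌈·⌉ = 6486
j=16: r + 15k = 6935.61 → ⌈·⌉ = 6936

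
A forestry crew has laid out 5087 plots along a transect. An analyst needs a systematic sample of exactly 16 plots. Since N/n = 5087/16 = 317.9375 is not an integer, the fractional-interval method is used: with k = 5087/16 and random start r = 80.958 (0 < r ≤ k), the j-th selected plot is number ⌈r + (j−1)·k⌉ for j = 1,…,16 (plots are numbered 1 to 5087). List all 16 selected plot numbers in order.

81, 399, 717, 1035, 1353, 1671, 1989, 2307, 2625, 2943, 3261, 3579, 3897, 4215, 4533, 4851

j=1: r + 0k = 80.958 → ⌈·⌉ = 81
j=2: r + 1k = 398.8955 → ⌈·⌉ = 399
j=3: r + 2k = 716.833 → ⌈·⌉ = 717
j=4: r + 3k = 1034.7705 → ⌈·⌉ = 1035
j=5: r + 4k = 1352.708 → ⌈·⌉ = 1353
j=6: r + 5k = 1670.6455 → ⌈·⌉ = 1671
j=7: r + 6k = 1988.583 → ⌈·⌉ = 1989
j=8: r + 7k = 2306.5205 → ⌈·⌉ = 2307
j=9: r + 8k = 2624.458 → ⌈·⌉ = 2625
j=10: r + 9k = 2942.3955 → ⌈·⌉ = 2943
j=11: r + 10k = 3260.333 → ⌈·⌉ = 3261
j=12: r + 11k = 3578.2705 → ⌈·⌉ = 3579
j=13: r + 12k = 3896.208 → ⌈·⌉ = 3897
j=14: r + 13k = 4214.1455 → ⌈·⌉ = 4215
j=15: r + 14k = 4532.083 → ⌈·⌉ = 4533
j=16: r + 15k = 4850.0205 → ⌈·⌉ = 4851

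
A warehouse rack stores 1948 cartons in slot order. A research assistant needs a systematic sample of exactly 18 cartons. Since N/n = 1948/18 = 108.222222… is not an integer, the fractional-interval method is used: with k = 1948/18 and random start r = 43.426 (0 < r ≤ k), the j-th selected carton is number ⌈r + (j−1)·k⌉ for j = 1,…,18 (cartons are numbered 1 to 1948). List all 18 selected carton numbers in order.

44, 152, 260, 369, 477, 585, 693, 801, 910, 1018, 1126, 1234, 1343, 1451, 1559, 1667, 1775, 1884

j=1: r + 0k = 43.426 → ⌈·⌉ = 44
j=2: r + 1k = 151.648222… → ⌈·⌉ = 152
j=3: r + 2k = 259.870444… → ⌈·⌉ = 260
j=4: r + 3k = 368.092666… → ⌈·⌉ = 369
j=5: r + 4k = 476.314888… → ⌈·⌉ = 477
j=6: r + 5k = 584.537111… → ⌈·⌉ = 585
j=7: r + 6k = 692.759333… → ⌈·⌉ = 693
j=8: r + 7k = 800.981555… → ⌈·⌉ = 801
j=9: r + 8k = 909.203777… → ⌈·⌉ = 910
j=10: r + 9k = 1017.426 → ⌈·⌉ = 1018
j=11: r + 10k = 1125.648222… → ⌈·⌉ = 1126
j=12: r + 11k = 1233.870444… → ⌈·⌉ = 1234
j=13: r + 12k = 1342.092666… → ⌈·⌉ = 1343
j=14: r + 13k = 1450.314888… → ⌈·⌉ = 1451
j=15: r + 14k = 1558.537111… → ⌈·⌉ = 1559
j=16: r + 15k = 1666.759333… → ⌈·⌉ = 1667
j=17: r + 16k = 1774.981555… → ⌈·⌉ = 1775
j=18: r + 17k = 1883.203777… → ⌈·⌉ = 1884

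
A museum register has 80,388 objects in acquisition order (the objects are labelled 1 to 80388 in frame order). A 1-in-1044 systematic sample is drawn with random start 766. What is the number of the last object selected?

k = 1044
77th selection = r + (77−1)·k = 766 + 76×1044 = 766 + 79344 = 80110

80110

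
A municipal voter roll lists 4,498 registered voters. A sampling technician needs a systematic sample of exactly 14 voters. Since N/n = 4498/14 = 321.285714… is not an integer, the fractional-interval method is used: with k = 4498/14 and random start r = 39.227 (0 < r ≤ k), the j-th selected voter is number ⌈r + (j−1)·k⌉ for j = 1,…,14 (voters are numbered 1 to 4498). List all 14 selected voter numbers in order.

j=1: r + 0k = 39.227 → ⌈·⌉ = 40
j=2: r + 1k = 360.512714… → ⌈·⌉ = 361
j=3: r + 2k = 681.798428… → ⌈·⌉ = 682
j=4: r + 3k = 1003.084142… → ⌈·⌉ = 1004
j=5: r + 4k = 1324.369857… → ⌈·⌉ = 1325
j=6: r + 5k = 1645.655571… → ⌈·⌉ = 1646
j=7: r + 6k = 1966.941285… → ⌈·⌉ = 1967
j=8: r + 7k = 2288.227 → ⌈·⌉ = 2289
j=9: r + 8k = 2609.512714… → ⌈·⌉ = 2610
j=10: r + 9k = 2930.798428… → ⌈·⌉ = 2931
j=11: r + 10k = 3252.084142… → ⌈·⌉ = 3253
j=12: r + 11k = 3573.369857… → ⌈·⌉ = 3574
j=13: r + 12k = 3894.655571… → ⌈·⌉ = 3895
j=14: r + 13k = 4215.941285… → ⌈·⌉ = 4216

40, 361, 682, 1004, 1325, 1646, 1967, 2289, 2610, 2931, 3253, 3574, 3895, 4216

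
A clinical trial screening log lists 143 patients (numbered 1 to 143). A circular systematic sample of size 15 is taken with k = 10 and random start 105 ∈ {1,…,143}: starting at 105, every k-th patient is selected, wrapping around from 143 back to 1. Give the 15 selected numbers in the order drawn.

Selection 1: 105
Selection 2: 105 + 10 = 115
Selection 3: 115 + 10 = 125
Selection 4: 125 + 10 = 135
Selection 5: 135 + 10 = 145 → 145 − 143 = 2
Selection 6: 2 + 10 = 12
Selection 7: 12 + 10 = 22
Selection 8: 22 + 10 = 32
Selection 9: 32 + 10 = 42
Selection 10: 42 + 10 = 52
Selection 11: 52 + 10 = 62
Selection 12: 62 + 10 = 72
Selection 13: 72 + 10 = 82
Selection 14: 82 + 10 = 92
Selection 15: 92 + 10 = 102

105, 115, 125, 135, 2, 12, 22, 32, 42, 52, 62, 72, 82, 92, 102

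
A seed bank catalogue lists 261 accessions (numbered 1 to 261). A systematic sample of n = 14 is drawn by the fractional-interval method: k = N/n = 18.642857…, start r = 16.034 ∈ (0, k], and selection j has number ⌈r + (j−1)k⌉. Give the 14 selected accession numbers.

17, 35, 54, 72, 91, 110, 128, 147, 166, 184, 203, 222, 240, 259

j=1: r + 0k = 16.034 → ⌈·⌉ = 17
j=2: r + 1k = 34.676857… → ⌈·⌉ = 35
j=3: r + 2k = 53.319714… → ⌈·⌉ = 54
j=4: r + 3k = 71.962571… → ⌈·⌉ = 72
j=5: r + 4k = 90.605428… → ⌈·⌉ = 91
j=6: r + 5k = 109.248285… → ⌈·⌉ = 110
j=7: r + 6k = 127.891142… → ⌈·⌉ = 128
j=8: r + 7k = 146.534 → ⌈·⌉ = 147
j=9: r + 8k = 165.176857… → ⌈·⌉ = 166
j=10: r + 9k = 183.819714… → ⌈·⌉ = 184
j=11: r + 10k = 202.462571… → ⌈·⌉ = 203
j=12: r + 11k = 221.105428… → ⌈·⌉ = 222
j=13: r + 12k = 239.748285… → ⌈·⌉ = 240
j=14: r + 13k = 258.391142… → ⌈·⌉ = 259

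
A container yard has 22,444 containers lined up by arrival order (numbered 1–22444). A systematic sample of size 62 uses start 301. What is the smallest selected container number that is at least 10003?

10075

k = 22444/62 = 362
Steps past start: ⌈(10003 − 301)/362⌉ = ⌈9702/362⌉ = 27
Selected container: 301 + 27×362 = 10075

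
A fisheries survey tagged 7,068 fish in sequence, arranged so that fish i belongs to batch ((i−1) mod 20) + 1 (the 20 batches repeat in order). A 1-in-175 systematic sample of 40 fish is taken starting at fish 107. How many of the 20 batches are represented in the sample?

4

Consecutive selections differ by k = 175, so their batch numbers differ by 175 mod 20 = 15.
gcd(175, 20) = 5, so the sample visits 20/5 = 4 distinct residues mod 20.
Start 107 is batch 7; the batches hit are 2, 7, 12, 17.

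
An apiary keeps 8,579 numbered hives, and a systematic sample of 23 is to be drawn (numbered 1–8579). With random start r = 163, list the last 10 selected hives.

k = N/n = 8579/23 = 373
14th selection = 163 + 13×373 = 5012
15th: 5012 + 373 = 5385
16th: 5385 + 373 = 5758
17th: 5758 + 373 = 6131
18th: 6131 + 373 = 6504
19th: 6504 + 373 = 6877
20th: 6877 + 373 = 7250
21st: 7250 + 373 = 7623
22nd: 7623 + 373 = 7996
23rd: 7996 + 373 = 8369

5012, 5385, 5758, 6131, 6504, 6877, 7250, 7623, 7996, 8369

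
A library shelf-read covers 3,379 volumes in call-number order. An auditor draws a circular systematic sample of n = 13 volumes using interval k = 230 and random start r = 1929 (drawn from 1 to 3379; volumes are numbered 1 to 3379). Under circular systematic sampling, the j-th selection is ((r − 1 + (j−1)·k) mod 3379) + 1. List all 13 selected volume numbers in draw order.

1929, 2159, 2389, 2619, 2849, 3079, 3309, 160, 390, 620, 850, 1080, 1310

Selection 1: 1929
Selection 2: 1929 + 230 = 2159
Selection 3: 2159 + 230 = 2389
Selection 4: 2389 + 230 = 2619
Selection 5: 2619 + 230 = 2849
Selection 6: 2849 + 230 = 3079
Selection 7: 3079 + 230 = 3309
Selection 8: 3309 + 230 = 3539 → 3539 − 3379 = 160
Selection 9: 160 + 230 = 390
Selection 10: 390 + 230 = 620
Selection 11: 620 + 230 = 850
Selection 12: 850 + 230 = 1080
Selection 13: 1080 + 230 = 1310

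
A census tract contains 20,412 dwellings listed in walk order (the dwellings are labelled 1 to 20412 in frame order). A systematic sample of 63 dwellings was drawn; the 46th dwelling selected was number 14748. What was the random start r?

168

k = 20412/63 = 324
r = 14748 − (46−1)×324 = 14748 − 14580 = 168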